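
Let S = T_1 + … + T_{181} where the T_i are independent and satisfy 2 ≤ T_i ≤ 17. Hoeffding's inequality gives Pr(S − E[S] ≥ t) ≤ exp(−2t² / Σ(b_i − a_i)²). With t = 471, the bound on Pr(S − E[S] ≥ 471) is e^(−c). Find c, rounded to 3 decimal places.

10.895

Σ(b_i − a_i)² = 181·(15)² = 40725.
c = 2t²/40725 = 2·471²/40725 = 10.8946.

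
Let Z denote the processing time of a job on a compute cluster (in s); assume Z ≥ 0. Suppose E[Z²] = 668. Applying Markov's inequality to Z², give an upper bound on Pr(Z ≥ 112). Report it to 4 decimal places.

0.0533

Since Z ≥ 0, the event {Z ≥ 112} is the same as {Z² ≥ 12544}.
Markov's inequality applied to Z² gives Pr(Z² ≥ 12544) ≤ E[Z²]/12544 = 668/12544 = 0.0533.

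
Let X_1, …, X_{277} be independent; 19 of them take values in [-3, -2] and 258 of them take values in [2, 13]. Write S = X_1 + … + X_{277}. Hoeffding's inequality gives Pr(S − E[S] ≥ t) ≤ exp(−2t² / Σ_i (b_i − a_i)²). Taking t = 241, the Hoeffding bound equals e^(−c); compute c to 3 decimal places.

3.719

Σ(b_i − a_i)² = 19·1² + 258·11² = 31237.
c = 2t² / 31237 = 2·241² / 31237 = 3.7187.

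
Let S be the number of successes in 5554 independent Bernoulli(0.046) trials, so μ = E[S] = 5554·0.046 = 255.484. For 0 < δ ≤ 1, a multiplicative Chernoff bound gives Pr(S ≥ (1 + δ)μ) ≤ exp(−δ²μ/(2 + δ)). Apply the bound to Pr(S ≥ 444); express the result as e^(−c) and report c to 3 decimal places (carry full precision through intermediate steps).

Write 444 = (1 + δ)μ, so δ = 444/255.484 − 1 = 0.7378779…
Then the exponent is δ²μ/(2 + δ) = (444 − μ)² / (μ·(2 + δ)) = 50.806426.

50.806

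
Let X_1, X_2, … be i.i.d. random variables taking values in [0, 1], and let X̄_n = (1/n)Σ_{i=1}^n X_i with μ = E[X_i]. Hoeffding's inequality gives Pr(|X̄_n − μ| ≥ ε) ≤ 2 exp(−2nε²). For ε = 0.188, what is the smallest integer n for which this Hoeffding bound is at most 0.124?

40

Require 2·exp(−2nε²) ≤ 0.124, i.e. 2nε² ≥ ln(2/0.124) = 2.780621.
So n ≥ 2.780621 / (2·0.188²) = 39.337.
The smallest integer n is 40.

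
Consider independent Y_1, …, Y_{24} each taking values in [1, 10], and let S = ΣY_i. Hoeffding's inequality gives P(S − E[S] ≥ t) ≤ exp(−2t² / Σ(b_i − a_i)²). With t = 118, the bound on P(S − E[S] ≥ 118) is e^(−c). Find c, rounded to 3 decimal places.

14.325

Σ(b_i − a_i)² = 24·(9)² = 1944.
c = 2t²/1944 = 2·118²/1944 = 14.3251.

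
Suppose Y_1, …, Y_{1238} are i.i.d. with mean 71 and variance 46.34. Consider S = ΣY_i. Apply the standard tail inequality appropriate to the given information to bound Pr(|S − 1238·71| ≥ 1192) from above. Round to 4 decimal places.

With mean and variance of each term known, Chebyshev's inequality bounds the deviation of the sum (or sample mean).
Var(S) = n·Var(Y_i) = 1238·46.34 = 57368.92.
Chebyshev: Pr(|S − 1238·71| ≥ 1192) ≤ Var(S)/1192² = 57368.92/1420864 = 0.0404.

0.0404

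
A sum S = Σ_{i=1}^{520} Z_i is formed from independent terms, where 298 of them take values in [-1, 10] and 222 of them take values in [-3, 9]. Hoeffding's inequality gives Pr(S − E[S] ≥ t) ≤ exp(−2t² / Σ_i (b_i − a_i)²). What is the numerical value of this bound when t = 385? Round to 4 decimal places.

Σ(b_i − a_i)² = 298·11² + 222·12² = 68026.
Exponent = 2·385² / 68026 = 4.35789.
Bound = exp(−4.35789) = 0.01281.

0.0128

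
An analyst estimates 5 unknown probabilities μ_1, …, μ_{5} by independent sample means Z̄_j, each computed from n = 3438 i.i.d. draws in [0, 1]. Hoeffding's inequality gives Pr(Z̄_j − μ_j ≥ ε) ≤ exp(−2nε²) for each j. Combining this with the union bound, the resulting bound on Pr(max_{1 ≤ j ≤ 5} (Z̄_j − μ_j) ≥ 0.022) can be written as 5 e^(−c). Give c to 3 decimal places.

Union bound over the 5 events: Pr(max_{1 ≤ j ≤ 5} (Z̄_j − μ_j) ≥ 0.022) ≤ 5·exp(−2nε²) = 5 exp(−2·3438·0.022²).
So c = 2·3438·0.022² = 3.3280.

3.328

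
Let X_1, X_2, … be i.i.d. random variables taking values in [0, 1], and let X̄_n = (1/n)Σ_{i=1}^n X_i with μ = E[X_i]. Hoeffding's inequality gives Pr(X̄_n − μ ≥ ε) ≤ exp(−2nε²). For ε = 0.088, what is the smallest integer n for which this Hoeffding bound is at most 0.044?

202

Require exp(−2nε²) ≤ 0.044, i.e. 2nε² ≥ ln(1/0.044) = 3.123566.
So n ≥ 3.123566 / (2·0.088²) = 201.677.
The smallest integer n is 202.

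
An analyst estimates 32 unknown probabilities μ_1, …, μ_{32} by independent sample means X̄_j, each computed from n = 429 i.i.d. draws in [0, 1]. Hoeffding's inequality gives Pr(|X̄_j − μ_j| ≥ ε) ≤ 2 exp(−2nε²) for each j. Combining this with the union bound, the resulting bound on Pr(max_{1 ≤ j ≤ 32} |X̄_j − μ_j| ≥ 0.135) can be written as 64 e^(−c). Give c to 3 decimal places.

15.637

Union bound over the 32 events: Pr(max_{1 ≤ j ≤ 32} |X̄_j − μ_j| ≥ 0.135) ≤ 32·2·exp(−2nε²) = 64 exp(−2·429·0.135²).
So c = 2·429·0.135² = 15.6371.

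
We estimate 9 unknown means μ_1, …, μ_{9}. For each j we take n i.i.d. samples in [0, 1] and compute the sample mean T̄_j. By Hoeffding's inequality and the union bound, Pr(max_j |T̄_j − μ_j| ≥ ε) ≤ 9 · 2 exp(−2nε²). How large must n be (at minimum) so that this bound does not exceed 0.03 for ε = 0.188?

91

Need 2·9·exp(−2nε²) ≤ 0.03, i.e. exp(−2nε²) ≤ 0.03/18.
So 2nε² ≥ ln(18/0.03) = 6.396930.
Hence n ≥ 6.396930/(2·0.188²) = 90.495.
The smallest integer n is 91.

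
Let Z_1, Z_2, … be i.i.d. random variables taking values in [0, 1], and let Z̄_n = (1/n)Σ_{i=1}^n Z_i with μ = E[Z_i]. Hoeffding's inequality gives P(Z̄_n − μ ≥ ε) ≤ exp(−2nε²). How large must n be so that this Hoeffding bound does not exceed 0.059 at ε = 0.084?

Require exp(−2nε²) ≤ 0.059, i.e. 2nε² ≥ ln(1/0.059) = 2.830218.
So n ≥ 2.830218 / (2·0.084²) = 200.554.
The smallest integer n is 201.

201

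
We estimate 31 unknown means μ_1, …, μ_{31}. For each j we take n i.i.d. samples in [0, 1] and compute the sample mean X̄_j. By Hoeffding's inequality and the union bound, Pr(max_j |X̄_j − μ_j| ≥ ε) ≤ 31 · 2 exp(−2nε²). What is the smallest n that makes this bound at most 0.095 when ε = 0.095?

360

Need 2·31·exp(−2nε²) ≤ 0.095, i.e. exp(−2nε²) ≤ 0.095/62.
So 2nε² ≥ ln(62/0.095) = 6.481013.
Hence n ≥ 6.481013/(2·0.095²) = 359.059.
The smallest integer n is 360.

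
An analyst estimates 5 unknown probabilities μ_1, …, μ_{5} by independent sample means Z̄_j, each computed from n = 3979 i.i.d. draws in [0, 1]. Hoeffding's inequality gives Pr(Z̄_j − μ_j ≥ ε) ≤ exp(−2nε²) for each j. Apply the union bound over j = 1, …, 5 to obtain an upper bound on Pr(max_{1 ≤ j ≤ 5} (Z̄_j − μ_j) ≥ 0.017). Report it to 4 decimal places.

0.5014

Per-experiment Hoeffding bound: exp(−2·3979·0.017²) = exp(−2.29986) = 0.10027.
Union bound over 5 events: 5·0.10027 = 0.50136.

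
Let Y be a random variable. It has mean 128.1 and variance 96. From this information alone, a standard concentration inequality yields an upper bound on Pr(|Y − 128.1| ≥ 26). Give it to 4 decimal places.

Mean and variance are known, so Chebyshev's inequality applies.
Chebyshev: Pr(|Y − μ| ≥ t) ≤ Var(Y)/t².
Bound = 96 / 676 = 0.1420.

0.1420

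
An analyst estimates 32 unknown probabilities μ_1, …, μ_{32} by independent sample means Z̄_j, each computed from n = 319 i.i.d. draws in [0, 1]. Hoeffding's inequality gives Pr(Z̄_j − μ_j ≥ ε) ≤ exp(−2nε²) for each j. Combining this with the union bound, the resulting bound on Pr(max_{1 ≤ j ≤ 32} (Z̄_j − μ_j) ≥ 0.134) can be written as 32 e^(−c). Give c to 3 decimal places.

Union bound over the 32 events: Pr(max_{1 ≤ j ≤ 32} (Z̄_j − μ_j) ≥ 0.134) ≤ 32·exp(−2nε²) = 32 exp(−2·319·0.134²).
So c = 2·319·0.134² = 11.4559.

11.456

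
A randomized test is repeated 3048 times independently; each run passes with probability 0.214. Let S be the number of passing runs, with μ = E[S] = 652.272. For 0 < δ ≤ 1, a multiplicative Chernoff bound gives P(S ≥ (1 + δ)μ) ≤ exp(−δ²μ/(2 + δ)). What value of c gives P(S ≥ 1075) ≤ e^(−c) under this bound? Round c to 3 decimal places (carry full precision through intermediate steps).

103.457

Write 1075 = (1 + δ)μ, so δ = 1075/652.272 − 1 = 0.6480855…
Then the exponent is δ²μ/(2 + δ) = (1075 − μ)² / (μ·(2 + δ)) = 103.457337.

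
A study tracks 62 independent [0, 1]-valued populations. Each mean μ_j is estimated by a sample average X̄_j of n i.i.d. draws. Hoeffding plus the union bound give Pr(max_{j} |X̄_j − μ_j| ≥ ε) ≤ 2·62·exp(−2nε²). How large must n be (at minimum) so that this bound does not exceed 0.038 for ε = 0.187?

Need 2·62·exp(−2nε²) ≤ 0.038, i.e. exp(−2nε²) ≤ 0.038/124.
So 2nε² ≥ ln(124/0.038) = 8.090451.
Hence n ≥ 8.090451/(2·0.187²) = 115.680.
The smallest integer n is 116.

116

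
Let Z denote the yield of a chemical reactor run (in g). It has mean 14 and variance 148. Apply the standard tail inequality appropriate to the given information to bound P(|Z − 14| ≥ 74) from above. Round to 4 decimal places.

0.0270

Mean and variance are known, so Chebyshev's inequality applies.
Chebyshev: P(|Z − μ| ≥ t) ≤ Var(Z)/t².
Bound = 148 / 5476 = 0.0270.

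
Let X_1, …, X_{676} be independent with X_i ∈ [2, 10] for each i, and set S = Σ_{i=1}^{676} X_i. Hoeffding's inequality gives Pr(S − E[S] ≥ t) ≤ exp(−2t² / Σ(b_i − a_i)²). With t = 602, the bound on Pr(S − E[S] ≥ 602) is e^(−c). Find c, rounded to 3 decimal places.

16.753

Σ(b_i − a_i)² = 676·(8)² = 43264.
c = 2t²/43264 = 2·602²/43264 = 16.7531.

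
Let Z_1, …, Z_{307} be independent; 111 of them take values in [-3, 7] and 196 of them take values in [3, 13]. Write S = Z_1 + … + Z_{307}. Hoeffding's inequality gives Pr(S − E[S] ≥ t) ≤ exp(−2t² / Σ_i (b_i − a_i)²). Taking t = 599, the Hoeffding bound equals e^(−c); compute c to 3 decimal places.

23.375

Σ(b_i − a_i)² = 111·10² + 196·10² = 30700.
c = 2t² / 30700 = 2·599² / 30700 = 23.3747.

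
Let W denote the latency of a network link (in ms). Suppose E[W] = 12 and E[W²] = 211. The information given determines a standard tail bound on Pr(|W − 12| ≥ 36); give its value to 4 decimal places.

0.0517

The first two moments determine the variance, so Chebyshev's inequality is the sharpest standard bound available.
Var(W) = E[W²] − (E[W])² = 211 − 144 = 67.
Chebyshev's inequality: Pr(|W − μ| ≥ t) ≤ Var(W)/t² = 67/1296 = 0.0517.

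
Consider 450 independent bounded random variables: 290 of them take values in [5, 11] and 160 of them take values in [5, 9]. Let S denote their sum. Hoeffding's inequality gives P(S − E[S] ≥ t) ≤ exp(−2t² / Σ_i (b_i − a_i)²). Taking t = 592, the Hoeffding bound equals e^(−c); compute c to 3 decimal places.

53.918

Σ(b_i − a_i)² = 290·6² + 160·4² = 13000.
c = 2t² / 13000 = 2·592² / 13000 = 53.9175.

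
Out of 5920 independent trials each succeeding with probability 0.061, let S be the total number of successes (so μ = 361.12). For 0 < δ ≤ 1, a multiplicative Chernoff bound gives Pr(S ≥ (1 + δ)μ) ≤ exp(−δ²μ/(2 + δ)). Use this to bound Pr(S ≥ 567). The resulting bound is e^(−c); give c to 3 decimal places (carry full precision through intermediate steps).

Write 567 = (1 + δ)μ, so δ = 567/361.12 − 1 = 0.5701152…
Then the exponent is δ²μ/(2 + δ) = (567 − μ)² / (μ·(2 + δ)) = 45.669282.

45.669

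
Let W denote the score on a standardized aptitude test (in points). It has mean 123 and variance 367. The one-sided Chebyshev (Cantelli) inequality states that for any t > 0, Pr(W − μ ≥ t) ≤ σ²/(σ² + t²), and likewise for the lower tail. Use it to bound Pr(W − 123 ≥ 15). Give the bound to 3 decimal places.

0.620

Here σ² = 367 and t = 15, so σ² + t² = 592.
Cantelli's bound: 367/592 = 0.6199.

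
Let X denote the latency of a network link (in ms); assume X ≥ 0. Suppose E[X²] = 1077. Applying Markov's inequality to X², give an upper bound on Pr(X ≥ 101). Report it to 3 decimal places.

Since X ≥ 0, the event {X ≥ 101} is the same as {X² ≥ 10201}.
Markov's inequality applied to X² gives Pr(X² ≥ 10201) ≤ E[X²]/10201 = 1077/10201 = 0.1056.

0.106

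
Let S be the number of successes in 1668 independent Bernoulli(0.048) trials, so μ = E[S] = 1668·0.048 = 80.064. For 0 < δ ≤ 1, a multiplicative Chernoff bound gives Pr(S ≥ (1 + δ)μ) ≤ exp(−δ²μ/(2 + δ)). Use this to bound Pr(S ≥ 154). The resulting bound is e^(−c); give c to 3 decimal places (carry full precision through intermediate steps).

23.355

Write 154 = (1 + δ)μ, so δ = 154/80.064 − 1 = 0.9234612…
Then the exponent is δ²μ/(2 + δ) = (154 − μ)² / (μ·(2 + δ)) = 23.354861.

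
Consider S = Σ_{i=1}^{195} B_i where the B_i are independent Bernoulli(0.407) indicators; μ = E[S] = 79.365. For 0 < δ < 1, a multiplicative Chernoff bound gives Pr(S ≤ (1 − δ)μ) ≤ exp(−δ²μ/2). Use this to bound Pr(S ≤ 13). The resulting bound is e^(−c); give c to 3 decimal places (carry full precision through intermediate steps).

Write 13 = (1 − δ)μ, so δ = 1 − 13/79.365 = 0.8361998…
Then the exponent is δ²μ/2 = (μ − 13)²/(2μ) = 27.747201.

27.747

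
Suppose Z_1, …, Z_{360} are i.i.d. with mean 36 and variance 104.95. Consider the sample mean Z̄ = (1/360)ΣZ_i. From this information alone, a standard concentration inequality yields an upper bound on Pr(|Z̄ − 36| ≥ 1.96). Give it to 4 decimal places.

With mean and variance of each term known, Chebyshev's inequality bounds the deviation of the sum (or sample mean).
Var(Z̄) = Var(Z_i)/n = 104.95/360 = 0.29153.
Chebyshev: Pr(|Z̄ − 36| ≥ 1.96) ≤ Var(Z̄)/(1.96)² = 104.95/(360·1.96²) = 0.0759.

0.0759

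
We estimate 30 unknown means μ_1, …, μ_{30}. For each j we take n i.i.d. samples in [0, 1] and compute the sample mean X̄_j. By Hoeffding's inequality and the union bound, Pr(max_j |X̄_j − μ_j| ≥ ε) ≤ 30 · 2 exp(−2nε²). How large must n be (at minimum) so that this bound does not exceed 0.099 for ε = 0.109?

270

Need 2·30·exp(−2nε²) ≤ 0.099, i.e. exp(−2nε²) ≤ 0.099/60.
So 2nε² ≥ ln(60/0.099) = 6.406980.
Hence n ≥ 6.406980/(2·0.109²) = 269.631.
The smallest integer n is 270.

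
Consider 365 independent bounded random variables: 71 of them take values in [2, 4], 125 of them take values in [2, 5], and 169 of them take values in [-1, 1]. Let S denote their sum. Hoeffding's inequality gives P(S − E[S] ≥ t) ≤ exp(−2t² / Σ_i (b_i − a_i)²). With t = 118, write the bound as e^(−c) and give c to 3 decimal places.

13.356

Σ(b_i − a_i)² = 71·2² + 125·3² + 169·2² = 2085.
c = 2t² / 2085 = 2·118² / 2085 = 13.3564.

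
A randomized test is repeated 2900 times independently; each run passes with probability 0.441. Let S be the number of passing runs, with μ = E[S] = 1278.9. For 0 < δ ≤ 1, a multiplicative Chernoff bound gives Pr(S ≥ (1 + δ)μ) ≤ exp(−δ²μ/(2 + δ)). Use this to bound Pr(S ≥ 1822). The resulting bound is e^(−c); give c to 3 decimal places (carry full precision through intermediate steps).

Write 1822 = (1 + δ)μ, so δ = 1822/1278.9 − 1 = 0.4246618…
Then the exponent is δ²μ/(2 + δ) = (1822 − μ)² / (μ·(2 + δ)) = 95.120001.

95.120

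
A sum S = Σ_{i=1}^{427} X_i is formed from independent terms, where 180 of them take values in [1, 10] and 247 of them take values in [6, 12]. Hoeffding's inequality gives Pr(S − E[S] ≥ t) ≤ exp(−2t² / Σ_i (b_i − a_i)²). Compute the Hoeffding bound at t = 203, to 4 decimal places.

Σ(b_i − a_i)² = 180·9² + 247·6² = 23472.
Exponent = 2·203² / 23472 = 3.51133.
Bound = exp(−3.51133) = 0.02986.

0.0299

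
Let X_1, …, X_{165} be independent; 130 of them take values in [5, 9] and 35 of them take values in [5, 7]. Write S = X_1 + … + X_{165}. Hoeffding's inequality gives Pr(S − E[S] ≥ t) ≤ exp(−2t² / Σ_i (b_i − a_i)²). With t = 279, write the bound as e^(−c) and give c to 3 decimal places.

Σ(b_i − a_i)² = 130·4² + 35·2² = 2220.
c = 2t² / 2220 = 2·279² / 2220 = 70.1270.

70.127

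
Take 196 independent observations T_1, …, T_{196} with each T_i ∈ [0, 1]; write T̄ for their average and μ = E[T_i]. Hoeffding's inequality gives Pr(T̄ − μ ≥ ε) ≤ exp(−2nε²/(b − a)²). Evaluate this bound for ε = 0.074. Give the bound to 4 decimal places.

Exponent: 2nε²/(b − a)² = 2·196·0.074² / 1² = 2.14659.
Bound = exp(−2.14659) = 0.11688.

0.1169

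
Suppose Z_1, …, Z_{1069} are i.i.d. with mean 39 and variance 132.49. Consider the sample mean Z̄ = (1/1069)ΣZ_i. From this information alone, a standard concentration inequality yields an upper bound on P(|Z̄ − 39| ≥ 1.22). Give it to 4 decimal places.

With mean and variance of each term known, Chebyshev's inequality bounds the deviation of the sum (or sample mean).
Var(Z̄) = Var(Z_i)/n = 132.49/1069 = 0.12394.
Chebyshev: P(|Z̄ − 39| ≥ 1.22) ≤ Var(Z̄)/(1.22)² = 132.49/(1069·1.22²) = 0.0833.

0.0833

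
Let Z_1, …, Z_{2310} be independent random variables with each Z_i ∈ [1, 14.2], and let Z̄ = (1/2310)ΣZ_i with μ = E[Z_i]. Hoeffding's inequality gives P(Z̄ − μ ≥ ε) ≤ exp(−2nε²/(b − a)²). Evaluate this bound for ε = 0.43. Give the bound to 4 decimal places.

Exponent: 2nε²/(b − a)² = 2·2310·0.43² / 13.2² = 4.90265.
Bound = exp(−4.90265) = 0.00743.

0.0074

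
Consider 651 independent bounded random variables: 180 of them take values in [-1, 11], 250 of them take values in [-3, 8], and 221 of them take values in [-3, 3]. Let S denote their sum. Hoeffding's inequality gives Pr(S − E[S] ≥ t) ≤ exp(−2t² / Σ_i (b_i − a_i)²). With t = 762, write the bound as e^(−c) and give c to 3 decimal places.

Σ(b_i − a_i)² = 180·12² + 250·11² + 221·6² = 64126.
c = 2t² / 64126 = 2·762² / 64126 = 18.1095.

18.109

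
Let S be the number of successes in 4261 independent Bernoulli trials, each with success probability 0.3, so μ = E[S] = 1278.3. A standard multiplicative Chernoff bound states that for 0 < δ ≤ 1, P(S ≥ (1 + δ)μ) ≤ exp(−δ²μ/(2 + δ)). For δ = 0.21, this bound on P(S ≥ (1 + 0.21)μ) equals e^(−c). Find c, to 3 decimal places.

c = δ²μ/(2 + δ) = 0.21²·1278.3/(2 + 0.21) = 25.5082.

25.508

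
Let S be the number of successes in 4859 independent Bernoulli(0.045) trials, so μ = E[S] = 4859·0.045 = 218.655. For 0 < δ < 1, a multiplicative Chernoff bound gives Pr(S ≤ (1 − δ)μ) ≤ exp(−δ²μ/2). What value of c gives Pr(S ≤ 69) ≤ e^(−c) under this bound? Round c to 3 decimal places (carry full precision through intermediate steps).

51.215

Write 69 = (1 − δ)μ, so δ = 1 − 69/218.655 = 0.6844344…
Then the exponent is δ²μ/2 = (μ − 69)²/(2μ) = 51.214514.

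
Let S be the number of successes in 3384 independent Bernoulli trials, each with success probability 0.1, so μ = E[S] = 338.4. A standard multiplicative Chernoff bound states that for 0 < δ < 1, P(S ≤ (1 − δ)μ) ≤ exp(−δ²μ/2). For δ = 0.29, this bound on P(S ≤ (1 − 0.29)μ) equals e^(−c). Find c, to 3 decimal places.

c = δ²μ/2 = 0.29²·338.4/2 = 14.2297.

14.230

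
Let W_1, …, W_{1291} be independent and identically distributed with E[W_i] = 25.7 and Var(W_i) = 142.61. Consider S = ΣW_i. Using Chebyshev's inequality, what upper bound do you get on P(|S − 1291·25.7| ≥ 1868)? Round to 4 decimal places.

Var(S) = n·Var(W_i) = 1291·142.61 = 184109.51.
Chebyshev: P(|S − 1291·25.7| ≥ 1868) ≤ Var(S)/1868² = 184109.51/3489424 = 0.0528.

0.0528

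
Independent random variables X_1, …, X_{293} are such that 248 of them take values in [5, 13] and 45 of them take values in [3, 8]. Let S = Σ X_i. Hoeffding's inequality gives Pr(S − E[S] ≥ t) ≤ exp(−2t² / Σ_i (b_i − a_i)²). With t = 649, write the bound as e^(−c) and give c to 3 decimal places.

Σ(b_i − a_i)² = 248·8² + 45·5² = 16997.
c = 2t² / 16997 = 2·649² / 16997 = 49.5618.

49.562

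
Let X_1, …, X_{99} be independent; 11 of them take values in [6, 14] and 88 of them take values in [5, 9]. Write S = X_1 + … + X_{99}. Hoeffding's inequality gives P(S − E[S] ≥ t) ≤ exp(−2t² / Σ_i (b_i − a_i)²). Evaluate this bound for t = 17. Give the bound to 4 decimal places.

0.7606

Σ(b_i − a_i)² = 11·8² + 88·4² = 2112.
Exponent = 2·17² / 2112 = 0.27367.
Bound = exp(−0.27367) = 0.76058.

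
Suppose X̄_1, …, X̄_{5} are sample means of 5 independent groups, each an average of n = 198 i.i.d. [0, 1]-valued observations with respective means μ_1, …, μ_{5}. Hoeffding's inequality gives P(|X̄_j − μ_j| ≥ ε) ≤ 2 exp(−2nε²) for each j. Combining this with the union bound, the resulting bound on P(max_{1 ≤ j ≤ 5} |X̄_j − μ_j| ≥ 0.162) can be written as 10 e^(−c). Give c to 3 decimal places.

Union bound over the 5 events: P(max_{1 ≤ j ≤ 5} |X̄_j − μ_j| ≥ 0.162) ≤ 5·2·exp(−2nε²) = 10 exp(−2·198·0.162²).
So c = 2·198·0.162² = 10.3926.

10.393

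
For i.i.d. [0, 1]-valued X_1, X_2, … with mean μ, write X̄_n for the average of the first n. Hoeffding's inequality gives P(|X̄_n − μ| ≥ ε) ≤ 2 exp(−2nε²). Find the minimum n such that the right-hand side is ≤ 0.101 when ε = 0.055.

494

Require 2·exp(−2nε²) ≤ 0.101, i.e. 2nε² ≥ ln(2/0.101) = 2.985782.
So n ≥ 2.985782 / (2·0.055²) = 493.518.
The smallest integer n is 494.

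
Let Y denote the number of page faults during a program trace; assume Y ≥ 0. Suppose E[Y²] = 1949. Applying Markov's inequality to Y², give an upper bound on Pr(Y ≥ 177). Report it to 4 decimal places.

0.0622

Since Y ≥ 0, the event {Y ≥ 177} is the same as {Y² ≥ 31329}.
Markov's inequality applied to Y² gives Pr(Y² ≥ 31329) ≤ E[Y²]/31329 = 1949/31329 = 0.0622.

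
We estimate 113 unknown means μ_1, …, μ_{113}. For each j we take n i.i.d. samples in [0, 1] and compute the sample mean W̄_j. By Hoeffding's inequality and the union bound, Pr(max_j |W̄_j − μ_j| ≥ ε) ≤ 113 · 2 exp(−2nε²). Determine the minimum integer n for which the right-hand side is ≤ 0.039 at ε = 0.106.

Need 2·113·exp(−2nε²) ≤ 0.039, i.e. exp(−2nε²) ≤ 0.039/226.
So 2nε² ≥ ln(226/0.039) = 8.664729.
Hence n ≥ 8.664729/(2·0.106²) = 385.579.
The smallest integer n is 386.

386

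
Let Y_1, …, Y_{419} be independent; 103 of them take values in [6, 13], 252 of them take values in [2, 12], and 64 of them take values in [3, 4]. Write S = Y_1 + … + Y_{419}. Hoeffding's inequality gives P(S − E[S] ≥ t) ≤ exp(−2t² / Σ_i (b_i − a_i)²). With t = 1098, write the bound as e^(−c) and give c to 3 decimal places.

79.549

Σ(b_i − a_i)² = 103·7² + 252·10² + 64·1² = 30311.
c = 2t² / 30311 = 2·1098² / 30311 = 79.5489.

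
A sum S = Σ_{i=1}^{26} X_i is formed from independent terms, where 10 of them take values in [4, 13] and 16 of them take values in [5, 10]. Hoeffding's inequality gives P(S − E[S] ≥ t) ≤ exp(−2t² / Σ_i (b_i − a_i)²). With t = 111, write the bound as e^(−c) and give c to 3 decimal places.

Σ(b_i − a_i)² = 10·9² + 16·5² = 1210.
c = 2t² / 1210 = 2·111² / 1210 = 20.3653.

20.365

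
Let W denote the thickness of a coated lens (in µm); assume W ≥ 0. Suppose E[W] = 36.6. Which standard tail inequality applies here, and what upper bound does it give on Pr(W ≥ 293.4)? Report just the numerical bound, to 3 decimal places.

Only the mean of a non-negative variable is known, so Markov's inequality is the applicable tail bound.
Markov's inequality: for a non-negative random variable, Pr(W ≥ a) ≤ E[W]/a.
Here E[W] = 36.6 and a = 293.4, so the bound is 36.6/293.4 = 0.1247.

0.125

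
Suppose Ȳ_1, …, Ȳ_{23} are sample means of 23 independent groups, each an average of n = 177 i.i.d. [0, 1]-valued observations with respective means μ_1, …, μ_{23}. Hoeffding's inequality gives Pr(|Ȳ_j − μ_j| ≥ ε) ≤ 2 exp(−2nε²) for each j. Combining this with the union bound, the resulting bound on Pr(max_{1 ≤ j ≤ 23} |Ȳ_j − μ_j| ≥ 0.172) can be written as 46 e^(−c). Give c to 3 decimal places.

10.473

Union bound over the 23 events: Pr(max_{1 ≤ j ≤ 23} |Ȳ_j − μ_j| ≥ 0.172) ≤ 23·2·exp(−2nε²) = 46 exp(−2·177·0.172²).
So c = 2·177·0.172² = 10.4727.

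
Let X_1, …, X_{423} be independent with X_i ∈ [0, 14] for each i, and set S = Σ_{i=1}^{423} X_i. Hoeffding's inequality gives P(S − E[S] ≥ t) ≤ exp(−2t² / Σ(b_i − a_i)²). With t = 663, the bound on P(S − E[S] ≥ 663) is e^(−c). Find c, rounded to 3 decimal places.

10.604

Σ(b_i − a_i)² = 423·(14)² = 82908.
c = 2t²/82908 = 2·663²/82908 = 10.6038.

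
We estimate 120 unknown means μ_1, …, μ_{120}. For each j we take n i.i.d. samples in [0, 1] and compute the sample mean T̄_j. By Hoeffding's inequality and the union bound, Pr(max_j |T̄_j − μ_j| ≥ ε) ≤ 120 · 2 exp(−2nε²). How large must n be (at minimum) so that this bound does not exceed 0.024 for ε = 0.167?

166

Need 2·120·exp(−2nε²) ≤ 0.024, i.e. exp(−2nε²) ≤ 0.024/240.
So 2nε² ≥ ln(240/0.024) = 9.210340.
Hence n ≥ 9.210340/(2·0.167²) = 165.125.
The smallest integer n is 166.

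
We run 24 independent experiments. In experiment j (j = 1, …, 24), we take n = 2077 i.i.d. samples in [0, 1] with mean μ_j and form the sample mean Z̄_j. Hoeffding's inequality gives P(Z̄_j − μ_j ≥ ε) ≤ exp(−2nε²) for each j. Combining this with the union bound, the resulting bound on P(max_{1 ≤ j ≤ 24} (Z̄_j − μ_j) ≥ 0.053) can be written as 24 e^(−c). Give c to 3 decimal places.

Union bound over the 24 events: P(max_{1 ≤ j ≤ 24} (Z̄_j − μ_j) ≥ 0.053) ≤ 24·exp(−2nε²) = 24 exp(−2·2077·0.053²).
So c = 2·2077·0.053² = 11.6686.

11.669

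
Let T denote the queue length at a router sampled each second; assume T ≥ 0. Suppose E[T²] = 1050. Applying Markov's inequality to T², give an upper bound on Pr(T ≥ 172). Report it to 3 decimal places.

Since T ≥ 0, the event {T ≥ 172} is the same as {T² ≥ 29584}.
Markov's inequality applied to T² gives Pr(T² ≥ 29584) ≤ E[T²]/29584 = 1050/29584 = 0.0355.

0.035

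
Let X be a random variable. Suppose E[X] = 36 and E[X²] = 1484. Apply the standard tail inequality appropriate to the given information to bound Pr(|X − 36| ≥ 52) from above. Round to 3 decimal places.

The first two moments determine the variance, so Chebyshev's inequality is the sharpest standard bound available.
Var(X) = E[X²] − (E[X])² = 1484 − 1296 = 188.
Chebyshev's inequality: Pr(|X − μ| ≥ t) ≤ Var(X)/t² = 188/2704 = 0.0695.

0.070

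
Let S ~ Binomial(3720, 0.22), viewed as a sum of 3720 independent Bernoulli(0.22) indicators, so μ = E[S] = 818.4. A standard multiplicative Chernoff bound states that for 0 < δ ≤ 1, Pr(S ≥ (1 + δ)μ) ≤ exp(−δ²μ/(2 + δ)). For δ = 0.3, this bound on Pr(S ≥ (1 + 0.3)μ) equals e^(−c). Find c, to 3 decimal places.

c = δ²μ/(2 + δ) = 0.3²·818.4/(2 + 0.3) = 32.0243.

32.024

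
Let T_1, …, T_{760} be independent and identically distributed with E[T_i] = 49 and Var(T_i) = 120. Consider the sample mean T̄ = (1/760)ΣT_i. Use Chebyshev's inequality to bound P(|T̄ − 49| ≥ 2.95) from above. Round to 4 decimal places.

0.0181

Var(T̄) = Var(T_i)/n = 120/760 = 0.15789.
Chebyshev: P(|T̄ − 49| ≥ 2.95) ≤ Var(T̄)/(2.95)² = 120/(760·2.95²) = 0.0181.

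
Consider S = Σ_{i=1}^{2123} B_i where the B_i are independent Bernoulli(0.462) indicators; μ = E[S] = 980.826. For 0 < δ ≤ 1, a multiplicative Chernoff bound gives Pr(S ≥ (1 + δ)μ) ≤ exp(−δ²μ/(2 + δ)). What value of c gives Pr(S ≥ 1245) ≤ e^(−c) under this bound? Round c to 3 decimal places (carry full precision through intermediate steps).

Write 1245 = (1 + δ)μ, so δ = 1245/980.826 − 1 = 0.2693383…
Then the exponent is δ²μ/(2 + δ) = (1245 − μ)² / (μ·(2 + δ)) = 31.353710.

31.354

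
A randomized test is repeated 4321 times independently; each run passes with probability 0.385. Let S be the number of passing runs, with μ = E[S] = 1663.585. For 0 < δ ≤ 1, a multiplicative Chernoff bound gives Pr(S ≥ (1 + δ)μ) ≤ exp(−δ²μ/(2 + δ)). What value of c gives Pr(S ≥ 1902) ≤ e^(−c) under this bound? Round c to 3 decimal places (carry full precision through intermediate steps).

15.942

Write 1902 = (1 + δ)μ, so δ = 1902/1663.585 − 1 = 0.143314…
Then the exponent is δ²μ/(2 + δ) = (1902 − μ)² / (μ·(2 + δ)) = 15.941763.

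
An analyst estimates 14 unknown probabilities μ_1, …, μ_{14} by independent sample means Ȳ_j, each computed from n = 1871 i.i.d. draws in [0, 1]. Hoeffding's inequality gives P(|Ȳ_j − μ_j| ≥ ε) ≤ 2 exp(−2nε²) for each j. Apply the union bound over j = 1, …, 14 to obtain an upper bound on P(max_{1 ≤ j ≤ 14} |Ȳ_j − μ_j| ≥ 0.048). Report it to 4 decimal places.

Per-experiment Hoeffding bound: 2·exp(−2·1871·0.048²) = 2·exp(−8.62157) = 0.00036036.
Union bound over 14 events: 14·0.00036036 = 0.00504.

0.0050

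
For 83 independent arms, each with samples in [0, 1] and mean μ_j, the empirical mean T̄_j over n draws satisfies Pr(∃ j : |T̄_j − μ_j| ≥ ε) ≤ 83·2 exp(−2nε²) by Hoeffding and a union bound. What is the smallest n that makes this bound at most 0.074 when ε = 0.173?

Need 2·83·exp(−2nε²) ≤ 0.074, i.e. exp(−2nε²) ≤ 0.074/166.
So 2nε² ≥ ln(166/0.074) = 7.715678.
Hence n ≥ 7.715678/(2·0.173²) = 128.900.
The smallest integer n is 129.

129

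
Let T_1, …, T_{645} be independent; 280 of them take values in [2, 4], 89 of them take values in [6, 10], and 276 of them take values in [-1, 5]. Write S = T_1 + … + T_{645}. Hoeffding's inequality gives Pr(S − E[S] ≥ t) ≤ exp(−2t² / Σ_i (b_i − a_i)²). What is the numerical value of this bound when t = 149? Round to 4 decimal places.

Σ(b_i − a_i)² = 280·2² + 89·4² + 276·6² = 12480.
Exponent = 2·149² / 12480 = 3.55785.
Bound = exp(−3.55785) = 0.02850.

0.0285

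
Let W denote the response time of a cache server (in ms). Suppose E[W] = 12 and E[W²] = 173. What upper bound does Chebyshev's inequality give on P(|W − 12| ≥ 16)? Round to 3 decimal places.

Var(W) = E[W²] − (E[W])² = 173 − 144 = 29.
Chebyshev's inequality: P(|W − μ| ≥ t) ≤ Var(W)/t² = 29/256 = 0.1133.

0.113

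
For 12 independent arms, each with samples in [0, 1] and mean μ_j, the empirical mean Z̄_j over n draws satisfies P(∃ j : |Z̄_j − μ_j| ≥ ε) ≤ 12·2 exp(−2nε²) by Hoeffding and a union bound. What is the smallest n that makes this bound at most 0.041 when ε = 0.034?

2757

Need 2·12·exp(−2nε²) ≤ 0.041, i.e. exp(−2nε²) ≤ 0.041/24.
So 2nε² ≥ ln(24/0.041) = 6.372237.
Hence n ≥ 6.372237/(2·0.034²) = 2756.158.
The smallest integer n is 2757.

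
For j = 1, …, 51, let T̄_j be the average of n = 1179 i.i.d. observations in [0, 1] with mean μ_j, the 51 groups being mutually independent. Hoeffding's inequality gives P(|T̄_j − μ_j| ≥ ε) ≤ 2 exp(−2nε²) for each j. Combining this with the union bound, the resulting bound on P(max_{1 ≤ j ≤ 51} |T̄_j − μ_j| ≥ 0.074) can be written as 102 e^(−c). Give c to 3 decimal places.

12.912

Union bound over the 51 events: P(max_{1 ≤ j ≤ 51} |T̄_j − μ_j| ≥ 0.074) ≤ 51·2·exp(−2nε²) = 102 exp(−2·1179·0.074²).
So c = 2·1179·0.074² = 12.9124.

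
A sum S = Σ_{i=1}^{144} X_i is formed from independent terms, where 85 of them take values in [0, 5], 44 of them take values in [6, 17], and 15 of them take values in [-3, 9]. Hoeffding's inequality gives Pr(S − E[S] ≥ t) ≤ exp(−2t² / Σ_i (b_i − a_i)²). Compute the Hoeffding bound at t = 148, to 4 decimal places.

0.0105

Σ(b_i − a_i)² = 85·5² + 44·11² + 15·12² = 9609.
Exponent = 2·148² / 9609 = 4.55906.
Bound = exp(−4.55906) = 0.01047.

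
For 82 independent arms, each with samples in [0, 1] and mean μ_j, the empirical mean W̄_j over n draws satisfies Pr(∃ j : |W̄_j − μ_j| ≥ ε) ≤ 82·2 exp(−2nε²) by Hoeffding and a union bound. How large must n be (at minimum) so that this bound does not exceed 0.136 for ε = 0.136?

Need 2·82·exp(−2nε²) ≤ 0.136, i.e. exp(−2nε²) ≤ 0.136/164.
So 2nε² ≥ ln(164/0.136) = 7.094967.
Hence n ≥ 7.094967/(2·0.136²) = 191.797.
The smallest integer n is 192.

192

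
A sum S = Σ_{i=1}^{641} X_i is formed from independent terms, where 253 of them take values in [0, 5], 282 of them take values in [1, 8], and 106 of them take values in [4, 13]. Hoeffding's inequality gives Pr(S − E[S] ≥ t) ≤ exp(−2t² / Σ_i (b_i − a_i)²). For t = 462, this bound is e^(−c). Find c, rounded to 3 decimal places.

Σ(b_i − a_i)² = 253·5² + 282·7² + 106·9² = 28729.
c = 2t² / 28729 = 2·462² / 28729 = 14.8591.

14.859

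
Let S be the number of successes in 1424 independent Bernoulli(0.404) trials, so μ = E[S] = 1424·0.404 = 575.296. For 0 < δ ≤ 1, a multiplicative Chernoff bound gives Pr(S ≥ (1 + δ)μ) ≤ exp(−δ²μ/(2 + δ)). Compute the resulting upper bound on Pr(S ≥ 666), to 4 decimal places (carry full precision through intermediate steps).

Write 666 = (1 + δ)μ, so δ = 666/575.296 − 1 = 0.1576649…
Then the exponent is δ²μ/(2 + δ) = (666 − μ)² / (μ·(2 + δ)) = 6.627924.
Bound = exp(−6.627924) = 0.00132.

0.0013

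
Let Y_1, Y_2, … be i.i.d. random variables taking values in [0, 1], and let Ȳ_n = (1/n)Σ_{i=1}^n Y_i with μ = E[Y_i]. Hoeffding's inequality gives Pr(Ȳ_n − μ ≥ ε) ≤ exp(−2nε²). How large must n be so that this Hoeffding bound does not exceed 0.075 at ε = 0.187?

38

Require exp(−2nε²) ≤ 0.075, i.e. 2nε² ≥ ln(1/0.075) = 2.590267.
So n ≥ 2.590267 / (2·0.187²) = 37.037.
The smallest integer n is 38.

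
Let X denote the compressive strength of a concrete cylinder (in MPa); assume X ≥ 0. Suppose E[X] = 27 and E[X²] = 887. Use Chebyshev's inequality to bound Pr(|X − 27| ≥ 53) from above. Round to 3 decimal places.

0.056

Var(X) = E[X²] − (E[X])² = 887 − 729 = 158.
Chebyshev's inequality: Pr(|X − μ| ≥ t) ≤ Var(X)/t² = 158/2809 = 0.0562.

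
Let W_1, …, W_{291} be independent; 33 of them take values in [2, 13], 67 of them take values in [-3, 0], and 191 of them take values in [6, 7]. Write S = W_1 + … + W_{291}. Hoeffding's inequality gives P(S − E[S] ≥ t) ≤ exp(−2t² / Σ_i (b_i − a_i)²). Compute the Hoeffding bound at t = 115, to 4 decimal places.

0.0040

Σ(b_i − a_i)² = 33·11² + 67·3² + 191·1² = 4787.
Exponent = 2·115² / 4787 = 5.52538.
Bound = exp(−5.52538) = 0.00398.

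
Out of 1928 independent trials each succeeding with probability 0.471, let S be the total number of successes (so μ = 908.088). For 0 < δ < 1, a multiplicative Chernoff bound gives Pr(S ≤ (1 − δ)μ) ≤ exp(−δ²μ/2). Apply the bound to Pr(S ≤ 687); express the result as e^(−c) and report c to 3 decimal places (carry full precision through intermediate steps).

Write 687 = (1 − δ)μ, so δ = 1 − 687/908.088 = 0.2434654…
Then the exponent is δ²μ/2 = (μ − 687)²/(2μ) = 26.913638.

26.914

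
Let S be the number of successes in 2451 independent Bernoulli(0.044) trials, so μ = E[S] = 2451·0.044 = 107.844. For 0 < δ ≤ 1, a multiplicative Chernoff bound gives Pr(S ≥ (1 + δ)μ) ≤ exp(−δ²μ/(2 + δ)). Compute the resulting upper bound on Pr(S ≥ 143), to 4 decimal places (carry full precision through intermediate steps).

0.0072

Write 143 = (1 + δ)μ, so δ = 143/107.844 − 1 = 0.3259894…
Then the exponent is δ²μ/(2 + δ) = (143 − μ)² / (μ·(2 + δ)) = 4.927143.
Bound = exp(−4.927143) = 0.00725.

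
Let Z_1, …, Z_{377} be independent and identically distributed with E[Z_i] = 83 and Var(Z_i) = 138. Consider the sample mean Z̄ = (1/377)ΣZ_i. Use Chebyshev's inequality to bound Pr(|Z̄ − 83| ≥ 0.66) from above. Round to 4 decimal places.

0.8403

Var(Z̄) = Var(Z_i)/n = 138/377 = 0.36605.
Chebyshev: Pr(|Z̄ − 83| ≥ 0.66) ≤ Var(Z̄)/(0.66)² = 138/(377·0.66²) = 0.8403.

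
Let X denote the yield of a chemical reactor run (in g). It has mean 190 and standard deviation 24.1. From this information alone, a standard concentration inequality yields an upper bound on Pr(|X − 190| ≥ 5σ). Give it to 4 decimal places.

Mean and variance are known, so Chebyshev's inequality applies.
Chebyshev: Pr(|X − μ| ≥ t) ≤ Var(X)/t².
Var(X) = σ² = 24.1² = 580.81.
t = 5·24.1 = 120.5.
Bound = 580.81 / 14520.25 = 0.0400.

0.0400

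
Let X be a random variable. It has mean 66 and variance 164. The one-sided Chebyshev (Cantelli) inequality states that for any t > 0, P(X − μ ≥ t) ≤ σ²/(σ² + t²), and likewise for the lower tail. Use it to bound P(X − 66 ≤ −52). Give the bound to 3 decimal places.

Here σ² = 164 and t = 52, so σ² + t² = 2868.
Cantelli's bound: 164/2868 = 0.0572.

0.057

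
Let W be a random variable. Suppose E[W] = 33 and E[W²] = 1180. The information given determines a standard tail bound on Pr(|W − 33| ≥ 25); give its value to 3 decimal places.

The first two moments determine the variance, so Chebyshev's inequality is the sharpest standard bound available.
Var(W) = E[W²] − (E[W])² = 1180 − 1089 = 91.
Chebyshev's inequality: Pr(|W − μ| ≥ t) ≤ Var(W)/t² = 91/625 = 0.1456.

0.146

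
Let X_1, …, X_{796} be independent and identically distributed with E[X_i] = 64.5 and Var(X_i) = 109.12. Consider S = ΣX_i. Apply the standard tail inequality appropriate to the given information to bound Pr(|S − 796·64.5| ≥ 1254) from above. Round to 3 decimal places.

0.055

With mean and variance of each term known, Chebyshev's inequality bounds the deviation of the sum (or sample mean).
Var(S) = n·Var(X_i) = 796·109.12 = 86859.52.
Chebyshev: Pr(|S − 796·64.5| ≥ 1254) ≤ Var(S)/1254² = 86859.52/1572516 = 0.0552.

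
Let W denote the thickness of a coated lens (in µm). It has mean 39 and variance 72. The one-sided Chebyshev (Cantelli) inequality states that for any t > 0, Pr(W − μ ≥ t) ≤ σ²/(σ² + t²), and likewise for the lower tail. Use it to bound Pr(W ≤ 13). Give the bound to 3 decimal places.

Here σ² = 72 and t = 26, so σ² + t² = 748.
Cantelli's bound: 72/748 = 0.0963.

0.096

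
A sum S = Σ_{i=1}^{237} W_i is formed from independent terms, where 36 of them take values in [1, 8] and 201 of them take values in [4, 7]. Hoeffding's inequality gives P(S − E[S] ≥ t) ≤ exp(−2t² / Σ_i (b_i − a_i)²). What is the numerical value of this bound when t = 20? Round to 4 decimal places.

Σ(b_i − a_i)² = 36·7² + 201·3² = 3573.
Exponent = 2·20² / 3573 = 0.22390.
Bound = exp(−0.22390) = 0.79939.

0.7994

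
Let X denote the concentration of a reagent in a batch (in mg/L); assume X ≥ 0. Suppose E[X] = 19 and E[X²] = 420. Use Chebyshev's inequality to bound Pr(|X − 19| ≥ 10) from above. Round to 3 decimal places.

Var(X) = E[X²] − (E[X])² = 420 − 361 = 59.
Chebyshev's inequality: Pr(|X − μ| ≥ t) ≤ Var(X)/t² = 59/100 = 0.5900.

0.590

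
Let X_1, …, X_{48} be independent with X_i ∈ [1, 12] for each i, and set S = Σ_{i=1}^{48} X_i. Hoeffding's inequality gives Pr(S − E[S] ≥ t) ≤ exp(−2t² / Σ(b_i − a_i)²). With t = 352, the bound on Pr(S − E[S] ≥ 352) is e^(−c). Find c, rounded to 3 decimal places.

Σ(b_i − a_i)² = 48·(11)² = 5808.
c = 2t²/5808 = 2·352²/5808 = 42.6667.

42.667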